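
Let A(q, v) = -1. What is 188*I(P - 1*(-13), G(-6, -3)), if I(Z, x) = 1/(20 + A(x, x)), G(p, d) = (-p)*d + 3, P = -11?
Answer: 188/19 ≈ 9.8947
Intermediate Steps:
G(p, d) = 3 - d*p (G(p, d) = -d*p + 3 = 3 - d*p)
I(Z, x) = 1/19 (I(Z, x) = 1/(20 - 1) = 1/19)
188*I(P - 1*(-13), G(-6, -3)) = 188*(1/19) = 188/19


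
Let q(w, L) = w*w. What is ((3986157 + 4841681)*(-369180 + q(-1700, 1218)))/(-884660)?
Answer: -1112669529358/44233 ≈ -2.5155e+7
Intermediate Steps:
q(w, L) = w²
((3986157 + 4841681)*(-369180 + q(-1700, 1218)))/(-884660) = ((3986157 + 4841681)*(-369180 + (-1700)²))/(-884660) = (8827838*(-369180 + 2890000))*(-1/884660) = (8827838*2520820)*(-1/884660) = 22253390587160*(-1/884660) = -1112669529358/44233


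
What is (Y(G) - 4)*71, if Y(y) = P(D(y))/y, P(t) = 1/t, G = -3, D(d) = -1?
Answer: -781/3 ≈ -260.33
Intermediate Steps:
Y(y) = -1/y (Y(y) = 1/((-1)*y) = -1/y)
(Y(G) - 4)*71 = (-1/(-3) - 4)*71 = (-1*(-⅓) - 4)*71 = (⅓ - 4)*71 = -11/3*71 = -781/3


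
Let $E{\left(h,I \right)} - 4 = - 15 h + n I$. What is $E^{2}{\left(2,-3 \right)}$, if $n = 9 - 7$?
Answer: $1024$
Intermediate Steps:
$n = 2$ ($n = 9 - 7 = 2$)
$E{\left(h,I \right)} = 4 - 15 h + 2 I$ ($E{\left(h,I \right)} = 4 + \left(- 15 h + 2 I\right) = 4 - 15 h + 2 I$)
$E^{2}{\left(2,-3 \right)} = \left(4 - 30 + 2 \left(-3\right)\right)^{2} = \left(4 - 30 - 6\right)^{2} = \left(-32\right)^{2} = 1024$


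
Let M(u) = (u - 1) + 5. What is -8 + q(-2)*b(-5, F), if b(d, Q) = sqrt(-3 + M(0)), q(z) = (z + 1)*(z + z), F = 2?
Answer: -4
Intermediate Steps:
M(u) = 4 + u (M(u) = (-1 + u) + 5 = 4 + u)
q(z) = 2*z*(1 + z) (q(z) = (1 + z)*(2*z) = 2*z*(1 + z))
b(d, Q) = 1 (b(d, Q) = sqrt(-3 + (4 + 0)) = sqrt(-3 + 4) = sqrt(1) = 1)
-8 + q(-2)*b(-5, F) = -8 + (2*(-2)*(1 - 2))*1 = -8 + (2*(-2)*(-1))*1 = -8 + 4*1 = -8 + 4 = -4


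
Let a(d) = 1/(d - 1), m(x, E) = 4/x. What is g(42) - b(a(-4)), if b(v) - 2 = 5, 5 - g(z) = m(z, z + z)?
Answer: -44/21 ≈ -2.0952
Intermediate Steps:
g(z) = 5 - 4/z
a(d) = 1/(-1 + d)
b(v) = 7 (b(v) = 2 + 5 = 7)
g(42) - b(a(-4)) = (5 - 4/42) - 1*7 = (5 - 4*1/42) - 7 = (5 - 2/21) - 7 = 103/21 - 7 = -44/21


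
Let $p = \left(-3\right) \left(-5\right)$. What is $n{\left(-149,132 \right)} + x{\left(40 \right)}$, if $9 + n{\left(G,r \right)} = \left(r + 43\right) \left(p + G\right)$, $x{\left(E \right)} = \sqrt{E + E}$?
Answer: $-23459 + 4 \sqrt{5} \approx -23450.0$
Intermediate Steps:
$p = 15$
$x{\left(E \right)} = \sqrt{2} \sqrt{E}$ ($x{\left(E \right)} = \sqrt{2 E} = \sqrt{2} \sqrt{E}$)
$n{\left(G,r \right)} = -9 + \left(15 + G\right) \left(43 + r\right)$ ($n{\left(G,r \right)} = -9 + \left(r + 43\right) \left(15 + G\right) = -9 + \left(43 + r\right) \left(15 + G\right) = -9 + \left(15 + G\right) \left(43 + r\right)$)
$n{\left(-149,132 \right)} + x{\left(40 \right)} = \left(636 + 15 \cdot 132 + 43 \left(-149\right) - 19668\right) + \sqrt{2} \sqrt{40} = \left(636 + 1980 - 6407 - 19668\right) + \sqrt{2} \cdot 2 \sqrt{10} = -23459 + 4 \sqrt{5}$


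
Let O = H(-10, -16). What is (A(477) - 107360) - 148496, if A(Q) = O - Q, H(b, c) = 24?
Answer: -256309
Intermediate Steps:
O = 24
A(Q) = 24 - Q
(A(477) - 107360) - 148496 = ((24 - 1*477) - 107360) - 148496 = ((24 - 477) - 107360) - 148496 = (-453 - 107360) - 148496 = -107813 - 148496 = -256309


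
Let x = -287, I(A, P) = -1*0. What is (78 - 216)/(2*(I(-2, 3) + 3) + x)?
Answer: 138/281 ≈ 0.49110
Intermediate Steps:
I(A, P) = 0
(78 - 216)/(2*(I(-2, 3) + 3) + x) = (78 - 216)/(2*(0 + 3) - 287) = -138/(2*3 - 287) = -138/(6 - 287) = -138/(-281) = -138*(-1/281) = 138/281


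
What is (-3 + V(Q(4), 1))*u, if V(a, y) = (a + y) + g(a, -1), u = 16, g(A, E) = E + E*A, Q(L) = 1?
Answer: -48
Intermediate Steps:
g(A, E) = E + A*E
V(a, y) = -1 + y (V(a, y) = (a + y) - (1 + a) = (a + y) + (-1 - a) = -1 + y)
(-3 + V(Q(4), 1))*u = (-3 + (-1 + 1))*16 = (-3 + 0)*16 = -3*16 = -48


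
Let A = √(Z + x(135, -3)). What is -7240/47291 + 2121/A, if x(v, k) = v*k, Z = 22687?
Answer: -7240/47291 + 2121*√22282/22282 ≈ 14.056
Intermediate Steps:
x(v, k) = k*v
A = √22282 (A = √(22687 - 3*135) = √(22687 - 405) = √22282 ≈ 149.27)
-7240/47291 + 2121/A = -7240/47291 + 2121/(√22282) = -7240*1/47291 + 2121*(√22282/22282) = -7240/47291 + 2121*√22282/22282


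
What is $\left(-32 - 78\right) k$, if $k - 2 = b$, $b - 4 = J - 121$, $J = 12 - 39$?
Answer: $15620$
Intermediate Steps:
$J = -27$
$b = -144$ ($b = 4 - 148 = -144$)
$k = -142$ ($k = 2 - 144 = -142$)
$\left(-32 - 78\right) k = \left(-32 - 78\right) \left(-142\right) = \left(-110\right) \left(-142\right) = 15620$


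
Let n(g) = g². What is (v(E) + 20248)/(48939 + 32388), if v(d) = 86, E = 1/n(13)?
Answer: 6778/27109 ≈ 0.25003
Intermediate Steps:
E = 1/169 (E = 1/(13²) = 1/169 ≈ 0.0059172)
(v(E) + 20248)/(48939 + 32388) = (86 + 20248)/(48939 + 32388) = 20334/81327 = 20334*(1/81327) = 6778/27109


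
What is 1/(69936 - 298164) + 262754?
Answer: 59967819911/228228 ≈ 2.6275e+5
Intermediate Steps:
1/(69936 - 298164) + 262754 = 1/(-228228) + 262754 = -1/228228 + 262754 = 59967819911/228228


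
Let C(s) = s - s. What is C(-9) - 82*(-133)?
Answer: 10906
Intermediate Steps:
C(s) = 0
C(-9) - 82*(-133) = 0 - 82*(-133) = 0 + 10906 = 10906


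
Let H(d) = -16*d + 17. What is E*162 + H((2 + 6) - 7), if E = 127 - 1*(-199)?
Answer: 52813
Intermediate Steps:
E = 326 (E = 127 + 199 = 326)
H(d) = 17 - 16*d
E*162 + H((2 + 6) - 7) = 326*162 + (17 - 16*((2 + 6) - 7)) = 52812 + (17 - 16*(8 - 7)) = 52812 + (17 - 16*1) = 52812 + (17 - 16) = 52812 + 1 = 52813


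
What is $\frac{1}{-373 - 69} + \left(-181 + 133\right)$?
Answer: $- \frac{21217}{442} \approx -48.002$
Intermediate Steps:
$\frac{1}{-373 - 69} + \left(-181 + 133\right) = \frac{1}{-442} - 48 = - \frac{1}{442} - 48 = - \frac{21217}{442}$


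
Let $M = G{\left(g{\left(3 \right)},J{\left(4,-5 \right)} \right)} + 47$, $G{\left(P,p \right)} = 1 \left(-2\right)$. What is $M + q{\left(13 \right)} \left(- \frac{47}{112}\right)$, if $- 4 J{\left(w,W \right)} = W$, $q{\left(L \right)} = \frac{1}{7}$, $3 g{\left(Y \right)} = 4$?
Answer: $\frac{35233}{784} \approx 44.94$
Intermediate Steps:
$g{\left(Y \right)} = \frac{4}{3}$ ($g{\left(Y \right)} = \frac{1}{3} \cdot 4 = \frac{4}{3}$)
$q{\left(L \right)} = \frac{1}{7}$
$J{\left(w,W \right)} = - \frac{W}{4}$
$G{\left(P,p \right)} = -2$
$M = 45$ ($M = -2 + 47 = 45$)
$M + q{\left(13 \right)} \left(- \frac{47}{112}\right) = 45 + \frac{\left(-47\right) \frac{1}{112}}{7} = 45 + \frac{1}{7} \left(- \frac{47}{112}\right) = 45 - \frac{47}{784} = \frac{35233}{784}$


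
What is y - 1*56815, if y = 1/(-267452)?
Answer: -15195285381/267452 ≈ -56815.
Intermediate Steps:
y = -1/267452 ≈ -3.7390e-6
y - 1*56815 = -1/267452 - 1*56815 = -1/267452 - 56815 = -15195285381/267452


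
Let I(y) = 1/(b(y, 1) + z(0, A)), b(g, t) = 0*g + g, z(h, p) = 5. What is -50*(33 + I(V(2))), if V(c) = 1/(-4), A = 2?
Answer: -31550/19 ≈ -1660.5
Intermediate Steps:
b(g, t) = g (b(g, t) = 0 + g = g)
V(c) = -1/4
I(y) = 1/(5 + y) (I(y) = 1/(y + 5) = 1/(5 + y))
-50*(33 + I(V(2))) = -50*(33 + 1/(5 - 1/4)) = -50*(33 + 1/(19/4)) = -50*(33 + 4/19) = -50*631/19 = -31550/19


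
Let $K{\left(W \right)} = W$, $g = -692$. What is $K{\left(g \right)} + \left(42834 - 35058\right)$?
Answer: $7084$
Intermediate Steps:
$K{\left(g \right)} + \left(42834 - 35058\right) = -692 + \left(42834 - 35058\right) = -692 + 7776 = 7084$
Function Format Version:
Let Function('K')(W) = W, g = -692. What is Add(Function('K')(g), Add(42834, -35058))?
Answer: 7084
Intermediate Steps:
Add(Function('K')(g), Add(42834, -35058)) = Add(-692, Add(42834, -35058)) = Add(-692, 7776) = 7084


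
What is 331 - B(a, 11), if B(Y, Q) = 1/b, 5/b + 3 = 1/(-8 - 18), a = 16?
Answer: 43109/130 ≈ 331.61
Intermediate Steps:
b = -130/79 (b = 5/(-3 + 1/(-8 - 18)) = 5/(-3 + 1/(-26)) = 5/(-3 - 1/26) = 5/(-79/26) = 5*(-26/79) = -130/79 ≈ -1.6456)
B(Y, Q) = -79/130 (B(Y, Q) = 1/(-130/79) = -79/130)
331 - B(a, 11) = 331 - 1*(-79/130) = 331 + 79/130 = 43109/130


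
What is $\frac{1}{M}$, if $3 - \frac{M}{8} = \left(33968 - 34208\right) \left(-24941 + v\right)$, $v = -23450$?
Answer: $- \frac{1}{92910696} \approx -1.0763 \cdot 10^{-8}$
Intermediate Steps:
$M = -92910696$ ($M = 24 - 8 \left(33968 - 34208\right) \left(-24941 - 23450\right) = 24 - 8 \left(\left(-240\right) \left(-48391\right)\right) = 24 - 92910720 = -92910696$)
$\frac{1}{M} = \frac{1}{-92910696} = - \frac{1}{92910696}$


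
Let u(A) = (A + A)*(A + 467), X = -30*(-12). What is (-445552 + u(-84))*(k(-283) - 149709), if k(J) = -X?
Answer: 76519582824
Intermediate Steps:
X = 360
k(J) = -360 (k(J) = -1*360 = -360)
u(A) = 2*A*(467 + A) (u(A) = (2*A)*(467 + A) = 2*A*(467 + A))
(-445552 + u(-84))*(k(-283) - 149709) = (-445552 + 2*(-84)*(467 - 84))*(-360 - 149709) = (-445552 + 2*(-84)*383)*(-150069) = (-445552 - 64344)*(-150069) = -509896*(-150069) = 76519582824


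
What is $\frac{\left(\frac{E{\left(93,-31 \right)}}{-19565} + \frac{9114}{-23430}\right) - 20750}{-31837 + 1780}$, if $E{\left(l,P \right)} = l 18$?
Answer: $\frac{317072749991}{459278925105} \approx 0.69037$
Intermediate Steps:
$E{\left(l,P \right)} = 18 l$
$\frac{\left(\frac{E{\left(93,-31 \right)}}{-19565} + \frac{9114}{-23430}\right) - 20750}{-31837 + 1780} = \frac{\left(\frac{18 \cdot 93}{-19565} + \frac{9114}{-23430}\right) - 20750}{-31837 + 1780} = \frac{\left(1674 \left(- \frac{1}{19565}\right) + 9114 \left(- \frac{1}{23430}\right)\right) - 20750}{-30057} = \left(\left(- \frac{1674}{19565} - \frac{1519}{3905}\right) - 20750\right) \left(- \frac{1}{30057}\right) = \left(- \frac{7251241}{15280265} - 20750\right) \left(- \frac{1}{30057}\right) = \left(- \frac{317072749991}{15280265}\right) \left(- \frac{1}{30057}\right) = \frac{317072749991}{459278925105}$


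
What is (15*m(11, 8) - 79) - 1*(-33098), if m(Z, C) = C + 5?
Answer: 33214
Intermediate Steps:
m(Z, C) = 5 + C
(15*m(11, 8) - 79) - 1*(-33098) = (15*(5 + 8) - 79) - 1*(-33098) = (15*13 - 79) + 33098 = (195 - 79) + 33098 = 116 + 33098 = 33214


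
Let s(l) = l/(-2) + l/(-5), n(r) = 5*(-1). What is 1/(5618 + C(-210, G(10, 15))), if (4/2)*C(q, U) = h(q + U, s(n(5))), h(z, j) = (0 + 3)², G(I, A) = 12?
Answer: 2/11245 ≈ 0.00017786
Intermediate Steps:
n(r) = -5
s(l) = -7*l/10 (s(l) = l*(-½) + l*(-⅕) = -l/2 - l/5 = -7*l/10)
h(z, j) = 9 (h(z, j) = 3² = 9)
C(q, U) = 9/2 (C(q, U) = (½)*9 = 9/2)
1/(5618 + C(-210, G(10, 15))) = 1/(5618 + 9/2) = 1/(11245/2) = 2/11245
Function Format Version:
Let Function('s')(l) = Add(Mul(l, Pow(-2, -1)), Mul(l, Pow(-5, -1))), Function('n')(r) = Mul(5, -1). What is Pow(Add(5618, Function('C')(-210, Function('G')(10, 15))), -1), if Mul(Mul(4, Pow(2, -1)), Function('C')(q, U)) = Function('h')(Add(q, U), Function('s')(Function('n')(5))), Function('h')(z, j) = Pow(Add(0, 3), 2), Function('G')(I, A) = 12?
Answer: Rational(2, 11245) ≈ 0.00017786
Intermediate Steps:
Function('n')(r) = -5
Function('s')(l) = Mul(Rational(-7, 10), l) (Function('s')(l) = Add(Mul(l, Rational(-1, 2)), Mul(l, Rational(-1, 5))) = Add(Mul(Rational(-1, 2), l), Mul(Rational(-1, 5), l)) = Mul(Rational(-7, 10), l))
Function('h')(z, j) = 9 (Function('h')(z, j) = Pow(3, 2) = 9)
Function('C')(q, U) = Rational(9, 2) (Function('C')(q, U) = Mul(Rational(1, 2), 9) = Rational(9, 2))
Pow(Add(5618, Function('C')(-210, Function('G')(10, 15))), -1) = Pow(Add(5618, Rational(9, 2)), -1) = Pow(Rational(11245, 2), -1) = Rational(2, 11245)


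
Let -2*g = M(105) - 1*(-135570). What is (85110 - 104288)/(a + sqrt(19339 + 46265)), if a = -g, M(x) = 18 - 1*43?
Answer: -5198964020/18372184609 + 153424*sqrt(16401)/18372184609 ≈ -0.28191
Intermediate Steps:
M(x) = -25 (M(x) = 18 - 43 = -25)
g = -135545/2 (g = -(-25 - 1*(-135570))/2 = -(-25 + 135570)/2 = -1/2*135545 = -135545/2 ≈ -67773.)
a = 135545/2 (a = -1*(-135545/2) = 135545/2 ≈ 67773.)
(85110 - 104288)/(a + sqrt(19339 + 46265)) = (85110 - 104288)/(135545/2 + sqrt(19339 + 46265)) = -19178/(135545/2 + sqrt(65604)) = -19178/(135545/2 + 2*sqrt(16401))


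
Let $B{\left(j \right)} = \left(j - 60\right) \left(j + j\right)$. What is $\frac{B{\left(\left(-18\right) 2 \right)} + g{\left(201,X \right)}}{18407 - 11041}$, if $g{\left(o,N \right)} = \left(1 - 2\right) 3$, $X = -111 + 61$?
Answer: $\frac{6909}{7366} \approx 0.93796$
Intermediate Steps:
$B{\left(j \right)} = 2 j \left(-60 + j\right)$ ($B{\left(j \right)} = \left(-60 + j\right) 2 j = 2 j \left(-60 + j\right)$)
$X = -50$
$g{\left(o,N \right)} = -3$ ($g{\left(o,N \right)} = \left(-1\right) 3 = -3$)
$\frac{B{\left(\left(-18\right) 2 \right)} + g{\left(201,X \right)}}{18407 - 11041} = \frac{2 \left(\left(-18\right) 2\right) \left(-60 - 36\right) - 3}{18407 - 11041} = \frac{2 \left(-36\right) \left(-60 - 36\right) - 3}{7366} = \left(2 \left(-36\right) \left(-96\right) - 3\right) \frac{1}{7366} = \left(6912 - 3\right) \frac{1}{7366} = 6909 \cdot \frac{1}{7366} = \frac{6909}{7366}$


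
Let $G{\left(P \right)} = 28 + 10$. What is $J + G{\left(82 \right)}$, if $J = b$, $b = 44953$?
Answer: $44991$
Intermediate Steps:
$G{\left(P \right)} = 38$
$J = 44953$
$J + G{\left(82 \right)} = 44953 + 38 = 44991$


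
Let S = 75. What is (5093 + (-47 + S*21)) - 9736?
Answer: -3115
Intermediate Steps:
(5093 + (-47 + S*21)) - 9736 = (5093 + (-47 + 75*21)) - 9736 = (5093 + (-47 + 1575)) - 9736 = (5093 + 1528) - 9736 = 6621 - 9736 = -3115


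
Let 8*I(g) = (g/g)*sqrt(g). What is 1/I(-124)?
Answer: -4*I*sqrt(31)/31 ≈ -0.71842*I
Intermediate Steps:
I(g) = sqrt(g)/8 (I(g) = ((g/g)*sqrt(g))/8 = (1*sqrt(g))/8 = sqrt(g)/8)
1/I(-124) = 1/(sqrt(-124)/8) = 1/((2*I*sqrt(31))/8) = 1/(I*sqrt(31)/4) = -4*I*sqrt(31)/31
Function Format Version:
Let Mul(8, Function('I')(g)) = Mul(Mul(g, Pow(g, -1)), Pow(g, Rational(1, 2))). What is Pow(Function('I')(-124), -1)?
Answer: Mul(Rational(-4, 31), I, Pow(31, Rational(1, 2))) ≈ Mul(-0.71842, I)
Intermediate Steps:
Function('I')(g) = Mul(Rational(1, 8), Pow(g, Rational(1, 2))) (Function('I')(g) = Mul(Rational(1, 8), Mul(Mul(g, Pow(g, -1)), Pow(g, Rational(1, 2)))) = Mul(Rational(1, 8), Mul(1, Pow(g, Rational(1, 2)))) = Mul(Rational(1, 8), Pow(g, Rational(1, 2))))
Pow(Function('I')(-124), -1) = Pow(Mul(Rational(1, 8), Pow(-124, Rational(1, 2))), -1) = Pow(Mul(Rational(1, 8), Mul(2, I, Pow(31, Rational(1, 2)))), -1) = Pow(Mul(Rational(1, 4), I, Pow(31, Rational(1, 2))), -1) = Mul(Rational(-4, 31), I, Pow(31, Rational(1, 2)))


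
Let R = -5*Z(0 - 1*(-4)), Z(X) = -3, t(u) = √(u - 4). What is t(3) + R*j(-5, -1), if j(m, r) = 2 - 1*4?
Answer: -30 + I ≈ -30.0 + 1.0*I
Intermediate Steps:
t(u) = √(-4 + u)
j(m, r) = -2 (j(m, r) = 2 - 4 = -2)
R = 15 (R = -5*(-3) = 15)
t(3) + R*j(-5, -1) = √(-4 + 3) + 15*(-2) = √(-1) - 30 = I - 30 = -30 + I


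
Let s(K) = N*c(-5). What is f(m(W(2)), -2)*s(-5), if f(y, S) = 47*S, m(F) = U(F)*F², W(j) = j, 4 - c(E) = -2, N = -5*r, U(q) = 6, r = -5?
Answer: -14100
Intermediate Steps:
N = 25 (N = -5*(-5) = 25)
c(E) = 6 (c(E) = 4 - 1*(-2) = 4 + 2 = 6)
m(F) = 6*F²
s(K) = 150 (s(K) = 25*6 = 150)
f(m(W(2)), -2)*s(-5) = (47*(-2))*150 = -94*150 = -14100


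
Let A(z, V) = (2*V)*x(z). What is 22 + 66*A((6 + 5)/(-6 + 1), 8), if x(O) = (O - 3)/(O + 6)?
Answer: -27038/19 ≈ -1423.1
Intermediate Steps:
x(O) = (-3 + O)/(6 + O)
A(z, V) = 2*V*(-3 + z)/(6 + z) (A(z, V) = (2*V)*((-3 + z)/(6 + z)) = 2*V*(-3 + z)/(6 + z))
22 + 66*A((6 + 5)/(-6 + 1), 8) = 22 + 66*(2*8*(-3 + (6 + 5)/(-6 + 1))/(6 + (6 + 5)/(-6 + 1))) = 22 + 66*(2*8*(-3 + 11/(-5))/(6 + 11/(-5))) = 22 + 66*(2*8*(-3 + 11*(-1/5))/(6 + 11*(-1/5))) = 22 + 66*(2*8*(-3 - 11/5)/(6 - 11/5)) = 22 + 66*(2*8*(-26/5)/(19/5)) = 22 + 66*(2*8*(5/19)*(-26/5)) = 22 + 66*(-416/19) = 22 - 27456/19 = -27038/19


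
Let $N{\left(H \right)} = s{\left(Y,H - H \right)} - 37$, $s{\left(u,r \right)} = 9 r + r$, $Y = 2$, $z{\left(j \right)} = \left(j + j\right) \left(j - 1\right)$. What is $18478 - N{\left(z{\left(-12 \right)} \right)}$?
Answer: $18515$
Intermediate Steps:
$z{\left(j \right)} = 2 j \left(-1 + j\right)$
$s{\left(u,r \right)} = 10 r$
$N{\left(H \right)} = -37$ ($N{\left(H \right)} = 10 \left(H - H\right) - 37 = 10 \cdot 0 - 37 = 0 - 37 = -37$)
$18478 - N{\left(z{\left(-12 \right)} \right)} = 18478 - -37 = 18478 + 37 = 18515$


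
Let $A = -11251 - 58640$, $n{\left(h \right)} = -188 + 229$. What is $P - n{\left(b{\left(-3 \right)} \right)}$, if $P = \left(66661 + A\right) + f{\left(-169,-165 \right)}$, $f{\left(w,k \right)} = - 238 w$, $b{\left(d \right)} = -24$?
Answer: $36951$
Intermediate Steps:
$n{\left(h \right)} = 41$
$A = -69891$ ($A = -11251 - 58640 = -69891$)
$P = 36992$ ($P = \left(66661 - 69891\right) - -40222 = -3230 + 40222 = 36992$)
$P - n{\left(b{\left(-3 \right)} \right)} = 36992 - 41 = 36951$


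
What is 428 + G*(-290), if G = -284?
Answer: 82788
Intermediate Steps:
428 + G*(-290) = 428 - 284*(-290) = 428 + 82360 = 82788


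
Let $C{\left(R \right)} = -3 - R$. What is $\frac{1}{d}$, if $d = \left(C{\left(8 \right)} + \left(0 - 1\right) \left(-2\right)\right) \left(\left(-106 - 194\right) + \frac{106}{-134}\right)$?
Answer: $\frac{67}{181377} \approx 0.0003694$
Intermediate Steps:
$d = \frac{181377}{67}$ ($d = \left(\left(-3 - 8\right) + \left(0 - 1\right) \left(-2\right)\right) \left(\left(-106 - 194\right) + \frac{106}{-134}\right) = \left(\left(-3 - 8\right) - -2\right) \left(-300 + 106 \left(- \frac{1}{134}\right)\right) = \left(-11 + 2\right) \left(-300 - \frac{53}{67}\right) = \left(-9\right) \left(- \frac{20153}{67}\right) = \frac{181377}{67} \approx 2707.1$)
$\frac{1}{d} = \frac{1}{\frac{181377}{67}} = \frac{67}{181377}$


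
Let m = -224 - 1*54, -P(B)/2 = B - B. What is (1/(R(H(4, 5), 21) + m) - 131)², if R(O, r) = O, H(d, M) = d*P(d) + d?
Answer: 1288451025/75076 ≈ 17162.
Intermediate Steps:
P(B) = 0 (P(B) = -2*(B - B) = -2*0 = 0)
H(d, M) = d (H(d, M) = d*0 + d = 0 + d = d)
m = -278 (m = -224 - 54 = -278)
(1/(R(H(4, 5), 21) + m) - 131)² = (1/(4 - 278) - 131)² = (1/(-274) - 131)² = (-1/274 - 131)² = (-35895/274)² = 1288451025/75076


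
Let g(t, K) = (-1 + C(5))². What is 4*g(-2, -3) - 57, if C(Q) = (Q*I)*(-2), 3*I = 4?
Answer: 6883/9 ≈ 764.78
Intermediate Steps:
I = 4/3 (I = (⅓)*4 = 4/3 ≈ 1.3333)
C(Q) = -8*Q/3 (C(Q) = (Q*(4/3))*(-2) = (4*Q/3)*(-2) = -8*Q/3)
g(t, K) = 1849/9 (g(t, K) = (-1 - 8/3*5)² = (-1 - 40/3)² = (-43/3)² = 1849/9)
4*g(-2, -3) - 57 = 4*(1849/9) - 57 = 7396/9 - 57 = 6883/9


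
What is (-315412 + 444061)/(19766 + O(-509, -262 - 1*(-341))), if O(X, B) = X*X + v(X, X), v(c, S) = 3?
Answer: 42883/92950 ≈ 0.46136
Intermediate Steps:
O(X, B) = 3 + X² (O(X, B) = X*X + 3 = X² + 3 = 3 + X²)
(-315412 + 444061)/(19766 + O(-509, -262 - 1*(-341))) = (-315412 + 444061)/(19766 + (3 + (-509)²)) = 128649/(19766 + (3 + 259081)) = 128649/(19766 + 259084) = 128649/278850 = 128649*(1/278850) = 42883/92950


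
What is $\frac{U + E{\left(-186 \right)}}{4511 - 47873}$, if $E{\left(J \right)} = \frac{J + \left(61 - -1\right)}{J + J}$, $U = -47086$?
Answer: $\frac{141257}{130086} \approx 1.0859$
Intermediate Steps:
$E{\left(J \right)} = \frac{62 + J}{2 J}$ ($E{\left(J \right)} = \frac{J + \left(61 + 1\right)}{2 J} = \left(J + 62\right) \frac{1}{2 J} = \left(62 + J\right) \frac{1}{2 J} = \frac{62 + J}{2 J}$)
$\frac{U + E{\left(-186 \right)}}{4511 - 47873} = \frac{-47086 + \frac{62 - 186}{2 \left(-186\right)}}{4511 - 47873} = \frac{-47086 + \frac{1}{2} \left(- \frac{1}{186}\right) \left(-124\right)}{-43362} = \left(-47086 + \frac{1}{3}\right) \left(- \frac{1}{43362}\right) = \left(- \frac{141257}{3}\right) \left(- \frac{1}{43362}\right) = \frac{141257}{130086}$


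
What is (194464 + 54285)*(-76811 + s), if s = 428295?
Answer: 87431293516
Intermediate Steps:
(194464 + 54285)*(-76811 + s) = (194464 + 54285)*(-76811 + 428295) = 248749*351484 = 87431293516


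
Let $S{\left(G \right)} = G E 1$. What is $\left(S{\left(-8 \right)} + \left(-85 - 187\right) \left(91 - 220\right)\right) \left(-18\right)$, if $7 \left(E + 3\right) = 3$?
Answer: $- \frac{4423680}{7} \approx -6.3195 \cdot 10^{5}$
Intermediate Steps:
$E = - \frac{18}{7}$ ($E = -3 + \frac{1}{7} \cdot 3 = -3 + \frac{3}{7} = - \frac{18}{7} \approx -2.5714$)
$S{\left(G \right)} = - \frac{18 G}{7}$ ($S{\left(G \right)} = G \left(- \frac{18}{7}\right) 1 = - \frac{18 G}{7} \cdot 1 = - \frac{18 G}{7}$)
$\left(S{\left(-8 \right)} + \left(-85 - 187\right) \left(91 - 220\right)\right) \left(-18\right) = \left(\left(- \frac{18}{7}\right) \left(-8\right) + \left(-85 - 187\right) \left(91 - 220\right)\right) \left(-18\right) = \left(\frac{144}{7} - -35088\right) \left(-18\right) = \left(\frac{144}{7} + 35088\right) \left(-18\right) = \frac{245760}{7} \left(-18\right) = - \frac{4423680}{7}$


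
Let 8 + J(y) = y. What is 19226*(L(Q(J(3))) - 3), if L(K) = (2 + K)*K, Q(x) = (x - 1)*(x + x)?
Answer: 71463042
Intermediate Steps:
J(y) = -8 + y
Q(x) = 2*x*(-1 + x) (Q(x) = (-1 + x)*(2*x) = 2*x*(-1 + x))
L(K) = K*(2 + K)
19226*(L(Q(J(3))) - 3) = 19226*((2*(-8 + 3)*(-1 + (-8 + 3)))*(2 + 2*(-8 + 3)*(-1 + (-8 + 3))) - 3) = 19226*((2*(-5)*(-1 - 5))*(2 + 2*(-5)*(-1 - 5)) - 3) = 19226*((2*(-5)*(-6))*(2 + 2*(-5)*(-6)) - 3) = 19226*(60*(2 + 60) - 3) = 19226*(60*62 - 3) = 19226*(3720 - 3) = 19226*3717 = 71463042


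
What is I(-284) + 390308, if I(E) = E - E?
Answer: 390308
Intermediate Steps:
I(E) = 0
I(-284) + 390308 = 0 + 390308 = 390308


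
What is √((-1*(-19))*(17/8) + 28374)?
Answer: √454630/4 ≈ 168.57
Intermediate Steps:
√((-1*(-19))*(17/8) + 28374) = √(19*(17*(⅛)) + 28374) = √(19*(17/8) + 28374) = √(323/8 + 28374) = √(227315/8) = √454630/4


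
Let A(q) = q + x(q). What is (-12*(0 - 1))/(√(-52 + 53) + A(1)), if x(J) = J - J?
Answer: 6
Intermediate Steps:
x(J) = 0
A(q) = q (A(q) = q + 0 = q)
(-12*(0 - 1))/(√(-52 + 53) + A(1)) = (-12*(0 - 1))/(√(-52 + 53) + 1) = (-12*(-1))/(√1 + 1) = 12/(1 + 1) = 12/2 = (½)*12 = 6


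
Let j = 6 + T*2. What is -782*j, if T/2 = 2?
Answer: -10948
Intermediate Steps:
T = 4 (T = 2*2 = 4)
j = 14 (j = 6 + 4*2 = 6 + 8 = 14)
-782*j = -782*14 = -10948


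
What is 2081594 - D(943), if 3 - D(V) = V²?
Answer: 2970840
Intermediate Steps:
D(V) = 3 - V²
2081594 - D(943) = 2081594 - (3 - 1*943²) = 2081594 - (3 - 1*889249) = 2081594 - (3 - 889249) = 2081594 - 1*(-889246) = 2081594 + 889246 = 2970840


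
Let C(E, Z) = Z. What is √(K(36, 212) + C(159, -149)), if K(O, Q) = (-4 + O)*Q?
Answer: √6635 ≈ 81.456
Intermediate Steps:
K(O, Q) = Q*(-4 + O)
√(K(36, 212) + C(159, -149)) = √(212*(-4 + 36) - 149) = √(212*32 - 149) = √(6784 - 149) = √6635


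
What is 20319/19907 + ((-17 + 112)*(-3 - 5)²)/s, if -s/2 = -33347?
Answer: 738094973/663838729 ≈ 1.1119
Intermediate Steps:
s = 66694 (s = -2*(-33347) = 66694)
20319/19907 + ((-17 + 112)*(-3 - 5)²)/s = 20319/19907 + ((-17 + 112)*(-3 - 5)²)/66694 = 20319*(1/19907) + (95*(-8)²)*(1/66694) = 20319/19907 + (95*64)*(1/66694) = 20319/19907 + 6080*(1/66694) = 20319/19907 + 3040/33347 = 738094973/663838729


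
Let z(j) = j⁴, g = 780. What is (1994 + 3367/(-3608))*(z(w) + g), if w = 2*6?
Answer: 3516391665/82 ≈ 4.2883e+7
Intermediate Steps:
w = 12
(1994 + 3367/(-3608))*(z(w) + g) = (1994 + 3367/(-3608))*(12⁴ + 780) = (1994 + 3367*(-1/3608))*(20736 + 780) = (1994 - 3367/3608)*21516 = (7190985/3608)*21516 = 3516391665/82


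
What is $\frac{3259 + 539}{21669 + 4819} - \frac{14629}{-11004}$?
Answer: $\frac{1916456}{1301223} \approx 1.4728$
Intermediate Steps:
$\frac{3259 + 539}{21669 + 4819} - \frac{14629}{-11004} = \frac{3798}{26488} - - \frac{14629}{11004} = 3798 \cdot \frac{1}{26488} + \frac{14629}{11004} = \frac{1899}{13244} + \frac{14629}{11004} = \frac{1916456}{1301223}$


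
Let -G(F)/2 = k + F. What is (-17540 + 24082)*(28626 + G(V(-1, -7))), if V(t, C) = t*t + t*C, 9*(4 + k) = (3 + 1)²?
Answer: 1684761260/9 ≈ 1.8720e+8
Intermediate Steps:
k = -20/9 (k = -4 + (3 + 1)²/9 = -4 + (⅑)*4² = -4 + (⅑)*16 = -4 + 16/9 = -20/9 ≈ -2.2222)
V(t, C) = t² + C*t
G(F) = 40/9 - 2*F (G(F) = -2*(-20/9 + F) = 40/9 - 2*F)
(-17540 + 24082)*(28626 + G(V(-1, -7))) = (-17540 + 24082)*(28626 + (40/9 - (-2)*(-7 - 1))) = 6542*(28626 + (40/9 - (-2)*(-8))) = 6542*(28626 + (40/9 - 2*8)) = 6542*(28626 + (40/9 - 16)) = 6542*(28626 - 104/9) = 6542*(257530/9) = 1684761260/9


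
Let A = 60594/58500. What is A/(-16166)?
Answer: -10099/157618500 ≈ -6.4072e-5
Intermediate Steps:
A = 10099/9750 (A = 60594*(1/58500) = 10099/9750 ≈ 1.0358)
A/(-16166) = (10099/9750)/(-16166) = (10099/9750)*(-1/16166) = -10099/157618500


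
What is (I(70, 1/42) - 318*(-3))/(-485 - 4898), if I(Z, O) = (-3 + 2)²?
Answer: -955/5383 ≈ -0.17741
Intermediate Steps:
I(Z, O) = 1 (I(Z, O) = (-1)² = 1)
(I(70, 1/42) - 318*(-3))/(-485 - 4898) = (1 - 318*(-3))/(-485 - 4898) = (1 + 954)/(-5383) = 955*(-1/5383) = -955/5383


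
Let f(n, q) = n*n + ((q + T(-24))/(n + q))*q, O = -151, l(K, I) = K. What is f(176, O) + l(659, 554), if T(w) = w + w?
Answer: 820924/25 ≈ 32837.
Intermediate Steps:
T(w) = 2*w
f(n, q) = n**2 + q*(-48 + q)/(n + q) (f(n, q) = n*n + ((q + 2*(-24))/(n + q))*q = n**2 + ((q - 48)/(n + q))*q = n**2 + ((-48 + q)/(n + q))*q = n**2 + q*(-48 + q)/(n + q))
f(176, O) + l(659, 554) = (176**3 + (-151)**2 - 48*(-151) - 151*176**2)/(176 - 151) + 659 = (5451776 + 22801 + 7248 - 151*30976)/25 + 659 = (5451776 + 22801 + 7248 - 4677376)/25 + 659 = (1/25)*804449 + 659 = 804449/25 + 659 = 820924/25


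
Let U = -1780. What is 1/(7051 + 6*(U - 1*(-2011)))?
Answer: 1/8437 ≈ 0.00011853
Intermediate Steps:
1/(7051 + 6*(U - 1*(-2011))) = 1/(7051 + 6*(-1780 - 1*(-2011))) = 1/(7051 + 6*(-1780 + 2011)) = 1/(7051 + 6*231) = 1/(7051 + 1386) = 1/8437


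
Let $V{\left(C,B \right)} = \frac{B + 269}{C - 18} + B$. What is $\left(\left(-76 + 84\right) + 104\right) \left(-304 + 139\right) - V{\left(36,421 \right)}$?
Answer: $- \frac{56818}{3} \approx -18939.0$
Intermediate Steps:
$V{\left(C,B \right)} = B + \frac{269 + B}{-18 + C}$ ($V{\left(C,B \right)} = \frac{269 + B}{-18 + C} + B = B + \frac{269 + B}{-18 + C}$)
$\left(\left(-76 + 84\right) + 104\right) \left(-304 + 139\right) - V{\left(36,421 \right)} = \left(\left(-76 + 84\right) + 104\right) \left(-304 + 139\right) - \frac{269 - 7157 + 421 \cdot 36}{-18 + 36} = \left(8 + 104\right) \left(-165\right) - \frac{269 - 7157 + 15156}{18} = 112 \left(-165\right) - \frac{1}{18} \cdot 8268 = -18480 - \frac{1378}{3} = - \frac{56818}{3}$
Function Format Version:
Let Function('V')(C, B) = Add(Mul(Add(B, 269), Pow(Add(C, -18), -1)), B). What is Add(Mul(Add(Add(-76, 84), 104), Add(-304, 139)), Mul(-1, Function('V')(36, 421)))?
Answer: Rational(-56818, 3) ≈ -18939.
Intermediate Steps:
Function('V')(C, B) = Add(B, Mul(Pow(Add(-18, C), -1), Add(269, B))) (Function('V')(C, B) = Add(Mul(Add(269, B), Pow(Add(-18, C), -1)), B) = Add(Mul(Pow(Add(-18, C), -1), Add(269, B)), B) = Add(B, Mul(Pow(Add(-18, C), -1), Add(269, B))))
Add(Mul(Add(Add(-76, 84), 104), Add(-304, 139)), Mul(-1, Function('V')(36, 421))) = Add(Mul(Add(Add(-76, 84), 104), Add(-304, 139)), Mul(-1, Mul(Pow(Add(-18, 36), -1), Add(269, Mul(-17, 421), Mul(421, 36))))) = Add(Mul(Add(8, 104), -165), Mul(-1, Mul(Pow(18, -1), Add(269, -7157, 15156)))) = Add(Mul(112, -165), Mul(-1, Mul(Rational(1, 18), 8268))) = Add(-18480, Mul(-1, Rational(1378, 3))) = Add(-18480, Rational(-1378, 3)) = Rational(-56818, 3)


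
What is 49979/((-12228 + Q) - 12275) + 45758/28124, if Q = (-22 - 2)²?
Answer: -155378865/336461474 ≈ -0.46180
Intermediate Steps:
Q = 576 (Q = (-24)² = 576)
49979/((-12228 + Q) - 12275) + 45758/28124 = 49979/((-12228 + 576) - 12275) + 45758/28124 = 49979/(-11652 - 12275) + 45758*(1/28124) = 49979/(-23927) + 22879/14062 = 49979*(-1/23927) + 22879/14062 = -49979/23927 + 22879/14062 = -155378865/336461474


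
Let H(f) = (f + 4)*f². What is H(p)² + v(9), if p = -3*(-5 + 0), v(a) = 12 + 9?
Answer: 18275646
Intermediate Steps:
v(a) = 21
p = 15 (p = -3*(-5) = 15)
H(f) = f²*(4 + f) (H(f) = (4 + f)*f² = f²*(4 + f))
H(p)² + v(9) = (15²*(4 + 15))² + 21 = (225*19)² + 21 = 4275² + 21 = 18275625 + 21 = 18275646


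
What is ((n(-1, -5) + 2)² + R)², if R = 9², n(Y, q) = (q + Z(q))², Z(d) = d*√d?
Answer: -472275775 + 55174000*I*√5 ≈ -4.7228e+8 + 1.2337e+8*I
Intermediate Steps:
Z(d) = d^(3/2)
n(Y, q) = (q + q^(3/2))²
R = 81
((n(-1, -5) + 2)² + R)² = (((-5 + (-5)^(3/2))² + 2)² + 81)² = (((-5 - 5*I*√5)² + 2)² + 81)² = ((2 + (-5 - 5*I*√5)²)² + 81)² = (81 + (2 + (-5 - 5*I*√5)²)²)²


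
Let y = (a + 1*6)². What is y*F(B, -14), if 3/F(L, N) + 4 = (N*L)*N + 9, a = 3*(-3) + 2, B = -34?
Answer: -3/6659 ≈ -0.00045052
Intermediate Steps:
a = -7 (a = -9 + 2 = -7)
F(L, N) = 3/(5 + L*N²) (F(L, N) = 3/(-4 + ((N*L)*N + 9)) = 3/(-4 + ((L*N)*N + 9)) = 3/(-4 + (L*N² + 9)) = 3/(-4 + (9 + L*N²)) = 3/(5 + L*N²))
y = 1 (y = (-7 + 1*6)² = (-7 + 6)² = (-1)² = 1)
y*F(B, -14) = 1*(3/(5 - 34*(-14)²)) = 1*(3/(5 - 34*196)) = 1*(3/(5 - 6664)) = 1*(3/(-6659)) = 1*(3*(-1/6659)) = 1*(-3/6659) = -3/6659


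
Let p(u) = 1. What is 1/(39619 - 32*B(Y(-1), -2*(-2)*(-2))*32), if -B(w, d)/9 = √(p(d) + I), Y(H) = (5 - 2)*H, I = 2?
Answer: 39619/1314861193 - 9216*√3/1314861193 ≈ 1.7992e-5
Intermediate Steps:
Y(H) = 3*H
B(w, d) = -9*√3 (B(w, d) = -9*√(1 + 2) = -9*√3)
1/(39619 - 32*B(Y(-1), -2*(-2)*(-2))*32) = 1/(39619 - (-288)*√3*32) = 1/(39619 + (288*√3)*32) = 1/(39619 + 9216*√3)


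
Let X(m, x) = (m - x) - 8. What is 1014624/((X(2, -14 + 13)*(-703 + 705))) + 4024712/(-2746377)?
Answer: -1393290132184/13731885 ≈ -1.0146e+5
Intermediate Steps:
X(m, x) = -8 + m - x
1014624/((X(2, -14 + 13)*(-703 + 705))) + 4024712/(-2746377) = 1014624/(((-8 + 2 - (-14 + 13))*(-703 + 705))) + 4024712/(-2746377) = 1014624/(((-8 + 2 - 1*(-1))*2)) + 4024712*(-1/2746377) = 1014624/(((-8 + 2 + 1)*2)) - 4024712/2746377 = 1014624/((-5*2)) - 4024712/2746377 = 1014624/(-10) - 4024712/2746377 = 1014624*(-1/10) - 4024712/2746377 = -507312/5 - 4024712/2746377 = -1393290132184/13731885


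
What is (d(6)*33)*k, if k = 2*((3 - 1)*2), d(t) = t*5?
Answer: 7920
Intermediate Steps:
d(t) = 5*t
k = 8 (k = 2*(2*2) = 2*4 = 8)
(d(6)*33)*k = ((5*6)*33)*8 = (30*33)*8 = 990*8 = 7920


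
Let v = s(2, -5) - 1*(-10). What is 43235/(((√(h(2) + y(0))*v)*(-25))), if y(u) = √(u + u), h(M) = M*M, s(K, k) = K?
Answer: -8647/120 ≈ -72.058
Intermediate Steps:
h(M) = M²
y(u) = √2*√u (y(u) = √(2*u) = √2*√u)
v = 12 (v = 2 - 1*(-10) = 2 + 10 = 12)
43235/(((√(h(2) + y(0))*v)*(-25))) = 43235/(((√(2² + √2*√0)*12)*(-25))) = 43235/(((√(4 + √2*0)*12)*(-25))) = 43235/(((√(4 + 0)*12)*(-25))) = 43235/(((√4*12)*(-25))) = 43235/(((2*12)*(-25))) = 43235/((24*(-25))) = 43235/(-600) = 43235*(-1/600) = -8647/120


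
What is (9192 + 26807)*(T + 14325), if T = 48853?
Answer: 2274344822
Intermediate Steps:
(9192 + 26807)*(T + 14325) = (9192 + 26807)*(48853 + 14325) = 35999*63178 = 2274344822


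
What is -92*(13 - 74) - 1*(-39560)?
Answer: 45172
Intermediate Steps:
-92*(13 - 74) - 1*(-39560) = -92*(-61) + 39560 = 5612 + 39560 = 45172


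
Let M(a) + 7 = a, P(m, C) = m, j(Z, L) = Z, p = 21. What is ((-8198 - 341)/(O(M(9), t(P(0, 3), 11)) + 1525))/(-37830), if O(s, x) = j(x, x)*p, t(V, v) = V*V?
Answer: 8539/57690750 ≈ 0.00014801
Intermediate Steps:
M(a) = -7 + a
t(V, v) = V**2
O(s, x) = 21*x (O(s, x) = x*21 = 21*x)
((-8198 - 341)/(O(M(9), t(P(0, 3), 11)) + 1525))/(-37830) = ((-8198 - 341)/(21*0**2 + 1525))/(-37830) = -8539/(21*0 + 1525)*(-1/37830) = -8539/(0 + 1525)*(-1/37830) = -8539/1525*(-1/37830) = 8539/57690750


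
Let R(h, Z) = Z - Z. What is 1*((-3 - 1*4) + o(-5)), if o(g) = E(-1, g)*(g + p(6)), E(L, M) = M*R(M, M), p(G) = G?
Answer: -7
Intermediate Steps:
R(h, Z) = 0
E(L, M) = 0 (E(L, M) = M*0 = 0)
o(g) = 0 (o(g) = 0*(g + 6) = 0*(6 + g) = 0)
1*((-3 - 1*4) + o(-5)) = 1*((-3 - 1*4) + 0) = 1*((-3 - 4) + 0) = 1*(-7 + 0) = 1*(-7) = -7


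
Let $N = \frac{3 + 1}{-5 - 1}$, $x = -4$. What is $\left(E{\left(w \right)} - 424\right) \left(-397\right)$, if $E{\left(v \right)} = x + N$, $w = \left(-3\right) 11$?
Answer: $\frac{510542}{3} \approx 1.7018 \cdot 10^{5}$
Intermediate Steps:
$w = -33$
$N = - \frac{2}{3}$ ($N = \frac{4}{-6} = 4 \left(- \frac{1}{6}\right) = - \frac{2}{3} \approx -0.66667$)
$E{\left(v \right)} = - \frac{14}{3}$ ($E{\left(v \right)} = -4 - \frac{2}{3} = - \frac{14}{3}$)
$\left(E{\left(w \right)} - 424\right) \left(-397\right) = \left(- \frac{14}{3} - 424\right) \left(-397\right) = \left(- \frac{1286}{3}\right) \left(-397\right) = \frac{510542}{3}$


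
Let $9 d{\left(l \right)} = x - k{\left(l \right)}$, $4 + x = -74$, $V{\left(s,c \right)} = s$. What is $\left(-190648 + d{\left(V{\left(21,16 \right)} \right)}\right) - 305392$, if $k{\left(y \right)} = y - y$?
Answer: $- \frac{1488146}{3} \approx -4.9605 \cdot 10^{5}$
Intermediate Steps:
$x = -78$ ($x = -4 - 74 = -78$)
$k{\left(y \right)} = 0$
$d{\left(l \right)} = - \frac{26}{3}$ ($d{\left(l \right)} = \frac{-78 - 0}{9} = \frac{-78 + 0}{9} = \frac{1}{9} \left(-78\right) = - \frac{26}{3}$)
$\left(-190648 + d{\left(V{\left(21,16 \right)} \right)}\right) - 305392 = \left(-190648 - \frac{26}{3}\right) - 305392 = - \frac{571970}{3} - 305392 = - \frac{1488146}{3}$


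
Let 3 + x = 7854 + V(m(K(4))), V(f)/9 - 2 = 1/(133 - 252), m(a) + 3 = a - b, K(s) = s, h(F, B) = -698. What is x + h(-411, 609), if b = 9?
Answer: 853340/119 ≈ 7170.9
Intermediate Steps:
m(a) = -12 + a (m(a) = -3 + (a - 1*9) = -3 + (a - 9) = -3 + (-9 + a) = -12 + a)
V(f) = 2133/119 (V(f) = 18 + 9/(133 - 252) = 18 + 9/(-119) = 18 + 9*(-1/119) = 18 - 9/119 = 2133/119)
x = 936402/119 (x = -3 + (7854 + 2133/119) = -3 + 936759/119 = 936402/119 ≈ 7868.9)
x + h(-411, 609) = 936402/119 - 698 = 853340/119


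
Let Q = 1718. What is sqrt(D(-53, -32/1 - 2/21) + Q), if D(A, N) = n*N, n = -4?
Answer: sqrt(814254)/21 ≈ 42.970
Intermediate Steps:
D(A, N) = -4*N
sqrt(D(-53, -32/1 - 2/21) + Q) = sqrt(-4*(-32/1 - 2/21) + 1718) = sqrt(-4*(-32*1 - 2*1/21) + 1718) = sqrt(-4*(-32 - 2/21) + 1718) = sqrt(-4*(-674/21) + 1718) = sqrt(2696/21 + 1718) = sqrt(38774/21) = sqrt(814254)/21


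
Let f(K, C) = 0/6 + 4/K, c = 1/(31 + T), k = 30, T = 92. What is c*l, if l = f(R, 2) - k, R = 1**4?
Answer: -26/123 ≈ -0.21138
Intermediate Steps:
c = 1/123 (c = 1/(31 + 92) = 1/123 ≈ 0.0081301)
R = 1
f(K, C) = 4/K (f(K, C) = 0*(1/6) + 4/K = 0 + 4/K = 4/K)
l = -26 (l = 4/1 - 1*30 = 4*1 - 30 = 4 - 30 = -26)
c*l = (1/123)*(-26) = -26/123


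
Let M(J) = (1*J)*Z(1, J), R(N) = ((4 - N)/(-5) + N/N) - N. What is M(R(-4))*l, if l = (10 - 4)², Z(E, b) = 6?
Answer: 3672/5 ≈ 734.40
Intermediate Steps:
R(N) = ⅕ - 4*N/5 (R(N) = ((4 - N)*(-⅕) + 1) - N = ((-⅘ + N/5) + 1) - N = (⅕ + N/5) - N = ⅕ - 4*N/5)
M(J) = 6*J (M(J) = (1*J)*6 = J*6 = 6*J)
l = 36 (l = 6² = 36)
M(R(-4))*l = (6*(⅕ - ⅘*(-4)))*36 = (6*(⅕ + 16/5))*36 = (6*(17/5))*36 = (102/5)*36 = 3672/5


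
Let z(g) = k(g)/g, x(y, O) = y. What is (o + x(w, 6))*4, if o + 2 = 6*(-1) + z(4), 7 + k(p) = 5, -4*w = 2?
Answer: -36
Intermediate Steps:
w = -½ (w = -¼*2 = -½ ≈ -0.50000)
k(p) = -2 (k(p) = -7 + 5 = -2)
z(g) = -2/g
o = -17/2 (o = -2 + (6*(-1) - 2/4) = -2 + (-6 - 2*¼) = -2 + (-6 - ½) = -2 - 13/2 = -17/2 ≈ -8.5000)
(o + x(w, 6))*4 = (-17/2 - ½)*4 = -9*4 = -36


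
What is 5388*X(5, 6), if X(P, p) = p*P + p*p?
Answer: 355608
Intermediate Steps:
X(P, p) = p² + P*p (X(P, p) = P*p + p² = p² + P*p)
5388*X(5, 6) = 5388*(6*(5 + 6)) = 5388*(6*11) = 5388*66 = 355608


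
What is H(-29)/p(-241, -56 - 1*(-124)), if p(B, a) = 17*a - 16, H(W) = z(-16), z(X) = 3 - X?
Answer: 1/60 ≈ 0.016667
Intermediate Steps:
H(W) = 19 (H(W) = 3 - 1*(-16) = 3 + 16 = 19)
p(B, a) = -16 + 17*a
H(-29)/p(-241, -56 - 1*(-124)) = 19/(-16 + 17*(-56 - 1*(-124))) = 19/(-16 + 17*(-56 + 124)) = 19/(-16 + 17*68) = 19/(-16 + 1156) = 19/1140 = 19*(1/1140) = 1/60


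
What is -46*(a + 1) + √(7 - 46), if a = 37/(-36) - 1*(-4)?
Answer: -3289/18 + I*√39 ≈ -182.72 + 6.245*I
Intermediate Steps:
a = 107/36 (a = 37*(-1/36) + 4 = -37/36 + 4 = 107/36 ≈ 2.9722)
-46*(a + 1) + √(7 - 46) = -46*(107/36 + 1) + √(7 - 46) = -46*143/36 + √(-39) = -3289/18 + I*√39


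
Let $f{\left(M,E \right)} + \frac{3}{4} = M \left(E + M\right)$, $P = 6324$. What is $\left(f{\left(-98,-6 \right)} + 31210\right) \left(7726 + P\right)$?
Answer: $\frac{1163375125}{2} \approx 5.8169 \cdot 10^{8}$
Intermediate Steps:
$f{\left(M,E \right)} = - \frac{3}{4} + M \left(E + M\right)$
$\left(f{\left(-98,-6 \right)} + 31210\right) \left(7726 + P\right) = \left(\left(- \frac{3}{4} + \left(-98\right)^{2} - -588\right) + 31210\right) \left(7726 + 6324\right) = \left(\left(- \frac{3}{4} + 9604 + 588\right) + 31210\right) 14050 = \left(\frac{40765}{4} + 31210\right) 14050 = \frac{165605}{4} \cdot 14050 = \frac{1163375125}{2}$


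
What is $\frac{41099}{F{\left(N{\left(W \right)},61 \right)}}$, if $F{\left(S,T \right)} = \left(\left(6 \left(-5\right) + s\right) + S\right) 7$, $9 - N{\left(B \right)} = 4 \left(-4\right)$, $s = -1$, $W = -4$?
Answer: $- \frac{41099}{42} \approx -978.55$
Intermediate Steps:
$N{\left(B \right)} = 25$ ($N{\left(B \right)} = 9 - 4 \left(-4\right) = 9 - -16 = 9 + 16 = 25$)
$F{\left(S,T \right)} = -217 + 7 S$ ($F{\left(S,T \right)} = \left(\left(6 \left(-5\right) - 1\right) + S\right) 7 = \left(\left(-30 - 1\right) + S\right) 7 = \left(-31 + S\right) 7 = -217 + 7 S$)
$\frac{41099}{F{\left(N{\left(W \right)},61 \right)}} = \frac{41099}{-217 + 7 \cdot 25} = \frac{41099}{-217 + 175} = \frac{41099}{-42} = 41099 \left(- \frac{1}{42}\right) = - \frac{41099}{42}$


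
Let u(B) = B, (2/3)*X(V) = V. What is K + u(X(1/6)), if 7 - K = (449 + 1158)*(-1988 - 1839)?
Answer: 24599985/4 ≈ 6.1500e+6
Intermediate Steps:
K = 6149996 (K = 7 - (449 + 1158)*(-1988 - 1839) = 7 - 1607*(-3827) = 7 - 1*(-6149989) = 7 + 6149989 = 6149996)
X(V) = 3*V/2
K + u(X(1/6)) = 6149996 + (3/2)/6 = 6149996 + (3/2)*(1/6) = 6149996 + 1/4 = 24599985/4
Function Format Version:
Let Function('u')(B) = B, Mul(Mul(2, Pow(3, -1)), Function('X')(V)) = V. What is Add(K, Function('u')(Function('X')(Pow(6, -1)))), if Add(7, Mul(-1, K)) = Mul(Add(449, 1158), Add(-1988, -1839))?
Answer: Rational(24599985, 4) ≈ 6.1500e+6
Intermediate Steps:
K = 6149996 (K = Add(7, Mul(-1, Mul(Add(449, 1158), Add(-1988, -1839)))) = Add(7, Mul(-1, Mul(1607, -3827))) = Add(7, Mul(-1, -6149989)) = Add(7, 6149989) = 6149996)
Function('X')(V) = Mul(Rational(3, 2), V)
Add(K, Function('u')(Function('X')(Pow(6, -1)))) = Add(6149996, Mul(Rational(3, 2), Pow(6, -1))) = Add(6149996, Mul(Rational(3, 2), Rational(1, 6))) = Add(6149996, Rational(1, 4)) = Rational(24599985, 4)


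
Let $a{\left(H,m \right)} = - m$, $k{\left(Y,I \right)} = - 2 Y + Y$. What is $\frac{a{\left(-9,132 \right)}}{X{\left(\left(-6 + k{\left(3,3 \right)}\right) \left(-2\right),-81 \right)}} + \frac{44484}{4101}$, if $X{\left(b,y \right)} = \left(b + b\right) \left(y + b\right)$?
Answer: $\frac{2817529}{258363} \approx 10.905$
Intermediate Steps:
$k{\left(Y,I \right)} = - Y$
$X{\left(b,y \right)} = 2 b \left(b + y\right)$
$\frac{a{\left(-9,132 \right)}}{X{\left(\left(-6 + k{\left(3,3 \right)}\right) \left(-2\right),-81 \right)}} + \frac{44484}{4101} = \frac{\left(-1\right) 132}{2 \left(-6 - 3\right) \left(-2\right) \left(\left(-6 - 3\right) \left(-2\right) - 81\right)} + \frac{44484}{4101} = - \frac{132}{2 \left(-6 - 3\right) \left(-2\right) \left(\left(-6 - 3\right) \left(-2\right) - 81\right)} + 44484 \cdot \frac{1}{4101} = - \frac{132}{2 \left(\left(-9\right) \left(-2\right)\right) \left(\left(-9\right) \left(-2\right) - 81\right)} + \frac{14828}{1367} = - \frac{132}{2 \cdot 18 \left(18 - 81\right)} + \frac{14828}{1367} = - \frac{132}{2 \cdot 18 \left(-63\right)} + \frac{14828}{1367} = - \frac{132}{-2268} + \frac{14828}{1367} = \left(-132\right) \left(- \frac{1}{2268}\right) + \frac{14828}{1367} = \frac{11}{189} + \frac{14828}{1367} = \frac{2817529}{258363}$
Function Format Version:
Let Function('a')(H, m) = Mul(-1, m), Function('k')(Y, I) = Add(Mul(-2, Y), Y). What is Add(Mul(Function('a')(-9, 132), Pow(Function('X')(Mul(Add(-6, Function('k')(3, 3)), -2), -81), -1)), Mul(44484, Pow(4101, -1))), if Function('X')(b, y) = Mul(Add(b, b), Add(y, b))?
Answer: Rational(2817529, 258363) ≈ 10.905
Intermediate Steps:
Function('k')(Y, I) = Mul(-1, Y)
Function('X')(b, y) = Mul(2, b, Add(b, y)) (Function('X')(b, y) = Mul(Mul(2, b), Add(b, y)) = Mul(2, b, Add(b, y)))
Add(Mul(Function('a')(-9, 132), Pow(Function('X')(Mul(Add(-6, Function('k')(3, 3)), -2), -81), -1)), Mul(44484, Pow(4101, -1))) = Add(Mul(Mul(-1, 132), Pow(Mul(2, Mul(Add(-6, Mul(-1, 3)), -2), Add(Mul(Add(-6, Mul(-1, 3)), -2), -81)), -1)), Mul(44484, Pow(4101, -1))) = Add(Mul(-132, Pow(Mul(2, Mul(Add(-6, -3), -2), Add(Mul(Add(-6, -3), -2), -81)), -1)), Mul(44484, Rational(1, 4101))) = Add(Mul(-132, Pow(Mul(2, Mul(-9, -2), Add(Mul(-9, -2), -81)), -1)), Rational(14828, 1367)) = Add(Mul(-132, Pow(Mul(2, 18, Add(18, -81)), -1)), Rational(14828, 1367)) = Add(Mul(-132, Pow(Mul(2, 18, -63), -1)), Rational(14828, 1367)) = Add(Mul(-132, Pow(-2268, -1)), Rational(14828, 1367)) = Add(Mul(-132, Rational(-1, 2268)), Rational(14828, 1367)) = Add(Rational(11, 189), Rational(14828, 1367)) = Rational(2817529, 258363)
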